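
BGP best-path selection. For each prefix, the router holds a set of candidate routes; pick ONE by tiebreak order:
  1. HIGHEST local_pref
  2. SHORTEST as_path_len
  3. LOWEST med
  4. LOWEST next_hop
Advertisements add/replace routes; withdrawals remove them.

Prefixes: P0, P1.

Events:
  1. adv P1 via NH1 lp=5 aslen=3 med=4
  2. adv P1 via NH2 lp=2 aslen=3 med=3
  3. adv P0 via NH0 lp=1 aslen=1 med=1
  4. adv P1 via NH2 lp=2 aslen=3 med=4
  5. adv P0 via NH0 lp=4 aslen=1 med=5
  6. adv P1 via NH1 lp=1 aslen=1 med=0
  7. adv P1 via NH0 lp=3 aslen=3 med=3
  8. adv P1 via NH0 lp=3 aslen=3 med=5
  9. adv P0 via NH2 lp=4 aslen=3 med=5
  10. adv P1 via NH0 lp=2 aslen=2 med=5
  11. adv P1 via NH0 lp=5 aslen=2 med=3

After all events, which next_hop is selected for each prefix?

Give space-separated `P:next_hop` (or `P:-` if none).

Answer: P0:NH0 P1:NH0

Derivation:
Op 1: best P0=- P1=NH1
Op 2: best P0=- P1=NH1
Op 3: best P0=NH0 P1=NH1
Op 4: best P0=NH0 P1=NH1
Op 5: best P0=NH0 P1=NH1
Op 6: best P0=NH0 P1=NH2
Op 7: best P0=NH0 P1=NH0
Op 8: best P0=NH0 P1=NH0
Op 9: best P0=NH0 P1=NH0
Op 10: best P0=NH0 P1=NH0
Op 11: best P0=NH0 P1=NH0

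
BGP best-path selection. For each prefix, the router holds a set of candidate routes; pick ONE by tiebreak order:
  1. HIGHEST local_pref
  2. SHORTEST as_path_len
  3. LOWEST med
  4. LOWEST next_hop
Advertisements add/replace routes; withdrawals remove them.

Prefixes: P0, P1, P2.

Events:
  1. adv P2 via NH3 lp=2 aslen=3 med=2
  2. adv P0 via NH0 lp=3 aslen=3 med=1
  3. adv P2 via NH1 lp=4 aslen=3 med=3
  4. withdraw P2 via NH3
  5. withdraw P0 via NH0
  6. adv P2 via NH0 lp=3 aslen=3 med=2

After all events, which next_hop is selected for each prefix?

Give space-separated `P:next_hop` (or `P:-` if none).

Answer: P0:- P1:- P2:NH1

Derivation:
Op 1: best P0=- P1=- P2=NH3
Op 2: best P0=NH0 P1=- P2=NH3
Op 3: best P0=NH0 P1=- P2=NH1
Op 4: best P0=NH0 P1=- P2=NH1
Op 5: best P0=- P1=- P2=NH1
Op 6: best P0=- P1=- P2=NH1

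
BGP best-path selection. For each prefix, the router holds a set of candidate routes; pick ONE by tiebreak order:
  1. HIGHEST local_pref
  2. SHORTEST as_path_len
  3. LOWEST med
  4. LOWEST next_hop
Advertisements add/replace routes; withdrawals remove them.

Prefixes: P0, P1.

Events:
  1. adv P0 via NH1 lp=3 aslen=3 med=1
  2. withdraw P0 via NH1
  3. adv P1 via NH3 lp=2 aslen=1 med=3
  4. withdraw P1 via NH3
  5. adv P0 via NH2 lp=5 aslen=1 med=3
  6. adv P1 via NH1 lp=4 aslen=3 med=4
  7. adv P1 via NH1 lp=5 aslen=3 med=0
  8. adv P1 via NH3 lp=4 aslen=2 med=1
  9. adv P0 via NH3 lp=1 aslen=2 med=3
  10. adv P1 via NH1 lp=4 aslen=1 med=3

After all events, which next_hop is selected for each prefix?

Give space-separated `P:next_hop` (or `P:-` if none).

Answer: P0:NH2 P1:NH1

Derivation:
Op 1: best P0=NH1 P1=-
Op 2: best P0=- P1=-
Op 3: best P0=- P1=NH3
Op 4: best P0=- P1=-
Op 5: best P0=NH2 P1=-
Op 6: best P0=NH2 P1=NH1
Op 7: best P0=NH2 P1=NH1
Op 8: best P0=NH2 P1=NH1
Op 9: best P0=NH2 P1=NH1
Op 10: best P0=NH2 P1=NH1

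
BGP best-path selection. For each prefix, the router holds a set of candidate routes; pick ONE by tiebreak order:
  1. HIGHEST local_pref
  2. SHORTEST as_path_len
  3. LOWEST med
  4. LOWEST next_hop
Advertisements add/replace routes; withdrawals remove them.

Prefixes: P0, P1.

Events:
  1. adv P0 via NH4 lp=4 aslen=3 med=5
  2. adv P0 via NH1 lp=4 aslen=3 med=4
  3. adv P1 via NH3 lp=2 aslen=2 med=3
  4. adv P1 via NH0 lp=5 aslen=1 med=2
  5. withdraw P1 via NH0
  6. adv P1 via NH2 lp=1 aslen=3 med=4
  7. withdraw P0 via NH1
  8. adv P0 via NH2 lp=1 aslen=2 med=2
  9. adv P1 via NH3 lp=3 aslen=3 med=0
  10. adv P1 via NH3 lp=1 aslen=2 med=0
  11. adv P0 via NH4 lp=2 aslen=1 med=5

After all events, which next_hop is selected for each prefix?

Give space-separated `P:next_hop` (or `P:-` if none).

Op 1: best P0=NH4 P1=-
Op 2: best P0=NH1 P1=-
Op 3: best P0=NH1 P1=NH3
Op 4: best P0=NH1 P1=NH0
Op 5: best P0=NH1 P1=NH3
Op 6: best P0=NH1 P1=NH3
Op 7: best P0=NH4 P1=NH3
Op 8: best P0=NH4 P1=NH3
Op 9: best P0=NH4 P1=NH3
Op 10: best P0=NH4 P1=NH3
Op 11: best P0=NH4 P1=NH3

Answer: P0:NH4 P1:NH3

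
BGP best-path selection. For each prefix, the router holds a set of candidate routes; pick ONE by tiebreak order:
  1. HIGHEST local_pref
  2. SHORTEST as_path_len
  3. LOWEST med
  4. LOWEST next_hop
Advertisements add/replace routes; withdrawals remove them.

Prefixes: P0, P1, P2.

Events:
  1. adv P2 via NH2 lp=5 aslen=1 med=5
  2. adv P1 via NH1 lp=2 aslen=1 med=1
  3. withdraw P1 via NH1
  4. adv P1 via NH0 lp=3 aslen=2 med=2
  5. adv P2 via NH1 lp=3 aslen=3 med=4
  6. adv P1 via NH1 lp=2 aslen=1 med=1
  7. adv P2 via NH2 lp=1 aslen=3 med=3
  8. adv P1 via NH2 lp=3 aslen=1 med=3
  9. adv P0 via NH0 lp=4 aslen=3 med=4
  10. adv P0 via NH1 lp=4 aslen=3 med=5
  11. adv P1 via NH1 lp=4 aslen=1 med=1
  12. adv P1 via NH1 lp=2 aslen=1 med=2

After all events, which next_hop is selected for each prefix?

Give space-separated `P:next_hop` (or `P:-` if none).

Answer: P0:NH0 P1:NH2 P2:NH1

Derivation:
Op 1: best P0=- P1=- P2=NH2
Op 2: best P0=- P1=NH1 P2=NH2
Op 3: best P0=- P1=- P2=NH2
Op 4: best P0=- P1=NH0 P2=NH2
Op 5: best P0=- P1=NH0 P2=NH2
Op 6: best P0=- P1=NH0 P2=NH2
Op 7: best P0=- P1=NH0 P2=NH1
Op 8: best P0=- P1=NH2 P2=NH1
Op 9: best P0=NH0 P1=NH2 P2=NH1
Op 10: best P0=NH0 P1=NH2 P2=NH1
Op 11: best P0=NH0 P1=NH1 P2=NH1
Op 12: best P0=NH0 P1=NH2 P2=NH1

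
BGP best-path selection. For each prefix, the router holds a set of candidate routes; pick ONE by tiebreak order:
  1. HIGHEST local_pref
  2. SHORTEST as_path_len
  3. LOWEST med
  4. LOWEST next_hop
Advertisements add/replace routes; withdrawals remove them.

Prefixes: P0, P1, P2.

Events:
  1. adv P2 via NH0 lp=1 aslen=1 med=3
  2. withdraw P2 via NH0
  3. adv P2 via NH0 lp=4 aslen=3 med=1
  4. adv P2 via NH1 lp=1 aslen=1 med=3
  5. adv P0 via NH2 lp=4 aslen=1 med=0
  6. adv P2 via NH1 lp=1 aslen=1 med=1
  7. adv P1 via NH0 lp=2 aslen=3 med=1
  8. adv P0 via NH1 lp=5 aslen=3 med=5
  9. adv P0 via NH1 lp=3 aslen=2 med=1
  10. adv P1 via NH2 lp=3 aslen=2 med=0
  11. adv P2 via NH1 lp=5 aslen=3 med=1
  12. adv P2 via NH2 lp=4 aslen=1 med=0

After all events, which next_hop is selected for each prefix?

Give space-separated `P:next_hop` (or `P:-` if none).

Op 1: best P0=- P1=- P2=NH0
Op 2: best P0=- P1=- P2=-
Op 3: best P0=- P1=- P2=NH0
Op 4: best P0=- P1=- P2=NH0
Op 5: best P0=NH2 P1=- P2=NH0
Op 6: best P0=NH2 P1=- P2=NH0
Op 7: best P0=NH2 P1=NH0 P2=NH0
Op 8: best P0=NH1 P1=NH0 P2=NH0
Op 9: best P0=NH2 P1=NH0 P2=NH0
Op 10: best P0=NH2 P1=NH2 P2=NH0
Op 11: best P0=NH2 P1=NH2 P2=NH1
Op 12: best P0=NH2 P1=NH2 P2=NH1

Answer: P0:NH2 P1:NH2 P2:NH1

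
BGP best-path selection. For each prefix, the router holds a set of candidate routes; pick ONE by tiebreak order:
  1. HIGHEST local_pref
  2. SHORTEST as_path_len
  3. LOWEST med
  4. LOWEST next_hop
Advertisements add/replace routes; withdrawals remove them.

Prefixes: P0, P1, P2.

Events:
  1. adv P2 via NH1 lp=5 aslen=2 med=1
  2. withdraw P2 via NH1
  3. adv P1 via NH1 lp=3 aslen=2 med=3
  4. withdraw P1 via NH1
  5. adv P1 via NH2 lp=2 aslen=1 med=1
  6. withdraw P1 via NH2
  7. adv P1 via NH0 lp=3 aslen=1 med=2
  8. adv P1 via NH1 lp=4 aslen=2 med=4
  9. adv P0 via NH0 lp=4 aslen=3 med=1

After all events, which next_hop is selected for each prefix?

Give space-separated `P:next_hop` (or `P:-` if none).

Op 1: best P0=- P1=- P2=NH1
Op 2: best P0=- P1=- P2=-
Op 3: best P0=- P1=NH1 P2=-
Op 4: best P0=- P1=- P2=-
Op 5: best P0=- P1=NH2 P2=-
Op 6: best P0=- P1=- P2=-
Op 7: best P0=- P1=NH0 P2=-
Op 8: best P0=- P1=NH1 P2=-
Op 9: best P0=NH0 P1=NH1 P2=-

Answer: P0:NH0 P1:NH1 P2:-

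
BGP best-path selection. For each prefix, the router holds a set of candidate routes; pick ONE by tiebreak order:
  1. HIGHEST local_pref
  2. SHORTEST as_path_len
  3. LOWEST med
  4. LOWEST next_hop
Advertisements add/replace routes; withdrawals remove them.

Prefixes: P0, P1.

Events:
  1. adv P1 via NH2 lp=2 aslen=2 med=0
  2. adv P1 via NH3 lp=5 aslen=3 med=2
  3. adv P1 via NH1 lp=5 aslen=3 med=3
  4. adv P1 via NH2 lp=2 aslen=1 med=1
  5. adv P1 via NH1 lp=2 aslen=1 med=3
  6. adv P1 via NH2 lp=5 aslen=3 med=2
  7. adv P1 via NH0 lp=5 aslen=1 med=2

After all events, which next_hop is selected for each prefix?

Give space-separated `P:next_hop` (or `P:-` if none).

Op 1: best P0=- P1=NH2
Op 2: best P0=- P1=NH3
Op 3: best P0=- P1=NH3
Op 4: best P0=- P1=NH3
Op 5: best P0=- P1=NH3
Op 6: best P0=- P1=NH2
Op 7: best P0=- P1=NH0

Answer: P0:- P1:NH0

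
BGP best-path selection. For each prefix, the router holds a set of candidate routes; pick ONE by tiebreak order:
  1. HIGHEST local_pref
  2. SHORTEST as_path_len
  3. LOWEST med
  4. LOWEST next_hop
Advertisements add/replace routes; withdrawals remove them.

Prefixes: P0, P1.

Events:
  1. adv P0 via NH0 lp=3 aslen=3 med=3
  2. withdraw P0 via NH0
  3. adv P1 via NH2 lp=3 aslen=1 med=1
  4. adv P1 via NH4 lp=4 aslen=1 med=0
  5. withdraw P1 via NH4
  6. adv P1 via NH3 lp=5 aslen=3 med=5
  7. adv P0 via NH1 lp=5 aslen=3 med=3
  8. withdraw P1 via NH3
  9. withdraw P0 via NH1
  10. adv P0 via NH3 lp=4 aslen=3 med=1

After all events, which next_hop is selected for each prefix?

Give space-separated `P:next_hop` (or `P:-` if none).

Op 1: best P0=NH0 P1=-
Op 2: best P0=- P1=-
Op 3: best P0=- P1=NH2
Op 4: best P0=- P1=NH4
Op 5: best P0=- P1=NH2
Op 6: best P0=- P1=NH3
Op 7: best P0=NH1 P1=NH3
Op 8: best P0=NH1 P1=NH2
Op 9: best P0=- P1=NH2
Op 10: best P0=NH3 P1=NH2

Answer: P0:NH3 P1:NH2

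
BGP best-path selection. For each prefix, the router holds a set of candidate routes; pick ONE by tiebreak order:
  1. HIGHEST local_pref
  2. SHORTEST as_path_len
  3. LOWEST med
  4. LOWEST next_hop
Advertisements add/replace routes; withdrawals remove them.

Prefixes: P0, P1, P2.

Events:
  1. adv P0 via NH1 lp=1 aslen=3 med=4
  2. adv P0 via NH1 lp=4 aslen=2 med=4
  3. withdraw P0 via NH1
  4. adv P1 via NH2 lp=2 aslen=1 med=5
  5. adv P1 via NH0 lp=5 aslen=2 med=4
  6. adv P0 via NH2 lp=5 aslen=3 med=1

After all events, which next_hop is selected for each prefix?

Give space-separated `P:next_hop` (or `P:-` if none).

Answer: P0:NH2 P1:NH0 P2:-

Derivation:
Op 1: best P0=NH1 P1=- P2=-
Op 2: best P0=NH1 P1=- P2=-
Op 3: best P0=- P1=- P2=-
Op 4: best P0=- P1=NH2 P2=-
Op 5: best P0=- P1=NH0 P2=-
Op 6: best P0=NH2 P1=NH0 P2=-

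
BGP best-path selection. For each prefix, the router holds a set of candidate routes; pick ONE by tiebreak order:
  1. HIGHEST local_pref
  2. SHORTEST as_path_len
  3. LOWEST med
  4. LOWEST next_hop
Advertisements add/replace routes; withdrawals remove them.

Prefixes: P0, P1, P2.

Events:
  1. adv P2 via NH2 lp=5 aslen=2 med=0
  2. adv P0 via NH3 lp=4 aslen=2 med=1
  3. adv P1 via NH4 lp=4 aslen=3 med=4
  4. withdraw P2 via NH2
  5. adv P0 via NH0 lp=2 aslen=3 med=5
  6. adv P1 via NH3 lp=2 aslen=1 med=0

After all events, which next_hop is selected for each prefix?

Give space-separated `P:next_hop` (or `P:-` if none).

Op 1: best P0=- P1=- P2=NH2
Op 2: best P0=NH3 P1=- P2=NH2
Op 3: best P0=NH3 P1=NH4 P2=NH2
Op 4: best P0=NH3 P1=NH4 P2=-
Op 5: best P0=NH3 P1=NH4 P2=-
Op 6: best P0=NH3 P1=NH4 P2=-

Answer: P0:NH3 P1:NH4 P2:-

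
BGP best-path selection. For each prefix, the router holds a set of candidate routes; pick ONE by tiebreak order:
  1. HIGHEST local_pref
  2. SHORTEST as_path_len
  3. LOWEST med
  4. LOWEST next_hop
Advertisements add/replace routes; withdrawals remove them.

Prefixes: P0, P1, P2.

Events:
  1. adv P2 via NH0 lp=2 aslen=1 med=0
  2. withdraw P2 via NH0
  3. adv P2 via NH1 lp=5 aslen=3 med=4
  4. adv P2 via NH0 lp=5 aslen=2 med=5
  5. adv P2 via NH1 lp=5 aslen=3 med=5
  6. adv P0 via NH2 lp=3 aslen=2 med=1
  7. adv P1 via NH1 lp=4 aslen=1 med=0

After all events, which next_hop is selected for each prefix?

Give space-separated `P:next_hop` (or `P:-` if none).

Op 1: best P0=- P1=- P2=NH0
Op 2: best P0=- P1=- P2=-
Op 3: best P0=- P1=- P2=NH1
Op 4: best P0=- P1=- P2=NH0
Op 5: best P0=- P1=- P2=NH0
Op 6: best P0=NH2 P1=- P2=NH0
Op 7: best P0=NH2 P1=NH1 P2=NH0

Answer: P0:NH2 P1:NH1 P2:NH0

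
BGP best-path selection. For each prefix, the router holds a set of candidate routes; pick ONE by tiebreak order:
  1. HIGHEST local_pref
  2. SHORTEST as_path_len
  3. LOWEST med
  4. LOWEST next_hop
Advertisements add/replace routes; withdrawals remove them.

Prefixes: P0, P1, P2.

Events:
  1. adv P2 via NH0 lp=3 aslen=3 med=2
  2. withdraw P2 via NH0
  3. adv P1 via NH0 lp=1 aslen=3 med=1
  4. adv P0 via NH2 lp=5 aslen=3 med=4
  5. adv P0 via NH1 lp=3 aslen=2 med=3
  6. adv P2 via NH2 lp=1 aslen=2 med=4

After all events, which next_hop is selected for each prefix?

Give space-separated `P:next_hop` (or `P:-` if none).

Op 1: best P0=- P1=- P2=NH0
Op 2: best P0=- P1=- P2=-
Op 3: best P0=- P1=NH0 P2=-
Op 4: best P0=NH2 P1=NH0 P2=-
Op 5: best P0=NH2 P1=NH0 P2=-
Op 6: best P0=NH2 P1=NH0 P2=NH2

Answer: P0:NH2 P1:NH0 P2:NH2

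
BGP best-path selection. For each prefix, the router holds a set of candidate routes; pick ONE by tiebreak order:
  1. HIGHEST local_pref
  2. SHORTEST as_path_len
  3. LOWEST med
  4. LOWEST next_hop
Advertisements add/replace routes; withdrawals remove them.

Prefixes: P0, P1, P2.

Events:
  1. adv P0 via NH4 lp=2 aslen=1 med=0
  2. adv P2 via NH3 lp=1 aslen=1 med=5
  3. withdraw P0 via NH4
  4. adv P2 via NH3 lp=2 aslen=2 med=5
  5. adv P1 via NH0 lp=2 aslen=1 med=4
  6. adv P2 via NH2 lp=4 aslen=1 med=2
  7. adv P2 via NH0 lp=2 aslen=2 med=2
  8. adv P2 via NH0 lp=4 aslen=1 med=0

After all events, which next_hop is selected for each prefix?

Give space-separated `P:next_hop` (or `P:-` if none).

Answer: P0:- P1:NH0 P2:NH0

Derivation:
Op 1: best P0=NH4 P1=- P2=-
Op 2: best P0=NH4 P1=- P2=NH3
Op 3: best P0=- P1=- P2=NH3
Op 4: best P0=- P1=- P2=NH3
Op 5: best P0=- P1=NH0 P2=NH3
Op 6: best P0=- P1=NH0 P2=NH2
Op 7: best P0=- P1=NH0 P2=NH2
Op 8: best P0=- P1=NH0 P2=NH0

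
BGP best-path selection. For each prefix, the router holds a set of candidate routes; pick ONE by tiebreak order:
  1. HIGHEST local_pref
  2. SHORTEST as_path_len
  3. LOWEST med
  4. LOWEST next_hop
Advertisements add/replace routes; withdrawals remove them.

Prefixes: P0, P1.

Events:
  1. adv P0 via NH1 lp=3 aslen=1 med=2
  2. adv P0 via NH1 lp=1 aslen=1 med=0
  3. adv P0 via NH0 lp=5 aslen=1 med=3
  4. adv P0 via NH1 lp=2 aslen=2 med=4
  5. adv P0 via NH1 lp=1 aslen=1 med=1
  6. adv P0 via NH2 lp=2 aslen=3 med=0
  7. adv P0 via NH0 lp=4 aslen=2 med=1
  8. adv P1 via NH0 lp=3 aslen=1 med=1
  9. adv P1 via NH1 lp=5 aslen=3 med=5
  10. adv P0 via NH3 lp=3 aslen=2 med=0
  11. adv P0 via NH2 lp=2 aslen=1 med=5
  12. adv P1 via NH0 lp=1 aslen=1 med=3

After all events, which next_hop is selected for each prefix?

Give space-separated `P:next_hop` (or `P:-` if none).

Answer: P0:NH0 P1:NH1

Derivation:
Op 1: best P0=NH1 P1=-
Op 2: best P0=NH1 P1=-
Op 3: best P0=NH0 P1=-
Op 4: best P0=NH0 P1=-
Op 5: best P0=NH0 P1=-
Op 6: best P0=NH0 P1=-
Op 7: best P0=NH0 P1=-
Op 8: best P0=NH0 P1=NH0
Op 9: best P0=NH0 P1=NH1
Op 10: best P0=NH0 P1=NH1
Op 11: best P0=NH0 P1=NH1
Op 12: best P0=NH0 P1=NH1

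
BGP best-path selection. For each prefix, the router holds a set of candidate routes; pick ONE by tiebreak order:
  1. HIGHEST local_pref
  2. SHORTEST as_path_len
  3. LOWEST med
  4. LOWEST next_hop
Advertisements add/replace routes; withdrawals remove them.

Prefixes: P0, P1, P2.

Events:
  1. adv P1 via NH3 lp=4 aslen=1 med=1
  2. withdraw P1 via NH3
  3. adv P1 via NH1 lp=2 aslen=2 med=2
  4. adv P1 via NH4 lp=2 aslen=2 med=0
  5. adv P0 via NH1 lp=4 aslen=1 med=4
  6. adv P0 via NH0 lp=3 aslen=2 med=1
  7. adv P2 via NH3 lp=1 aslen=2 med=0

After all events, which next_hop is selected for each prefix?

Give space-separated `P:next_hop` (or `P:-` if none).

Answer: P0:NH1 P1:NH4 P2:NH3

Derivation:
Op 1: best P0=- P1=NH3 P2=-
Op 2: best P0=- P1=- P2=-
Op 3: best P0=- P1=NH1 P2=-
Op 4: best P0=- P1=NH4 P2=-
Op 5: best P0=NH1 P1=NH4 P2=-
Op 6: best P0=NH1 P1=NH4 P2=-
Op 7: best P0=NH1 P1=NH4 P2=NH3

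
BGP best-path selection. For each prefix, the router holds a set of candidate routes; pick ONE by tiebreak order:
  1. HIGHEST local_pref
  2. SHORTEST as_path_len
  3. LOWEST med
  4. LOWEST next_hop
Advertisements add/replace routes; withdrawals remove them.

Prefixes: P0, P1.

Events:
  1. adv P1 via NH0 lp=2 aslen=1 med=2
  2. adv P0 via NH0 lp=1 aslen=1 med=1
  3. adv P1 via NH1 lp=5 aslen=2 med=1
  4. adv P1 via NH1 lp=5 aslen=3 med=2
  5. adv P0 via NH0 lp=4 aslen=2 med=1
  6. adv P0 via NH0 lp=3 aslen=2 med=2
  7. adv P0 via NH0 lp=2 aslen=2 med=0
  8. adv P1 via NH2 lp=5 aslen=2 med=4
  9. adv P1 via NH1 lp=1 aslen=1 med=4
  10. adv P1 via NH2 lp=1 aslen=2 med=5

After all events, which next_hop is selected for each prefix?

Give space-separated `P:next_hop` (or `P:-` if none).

Answer: P0:NH0 P1:NH0

Derivation:
Op 1: best P0=- P1=NH0
Op 2: best P0=NH0 P1=NH0
Op 3: best P0=NH0 P1=NH1
Op 4: best P0=NH0 P1=NH1
Op 5: best P0=NH0 P1=NH1
Op 6: best P0=NH0 P1=NH1
Op 7: best P0=NH0 P1=NH1
Op 8: best P0=NH0 P1=NH2
Op 9: best P0=NH0 P1=NH2
Op 10: best P0=NH0 P1=NH0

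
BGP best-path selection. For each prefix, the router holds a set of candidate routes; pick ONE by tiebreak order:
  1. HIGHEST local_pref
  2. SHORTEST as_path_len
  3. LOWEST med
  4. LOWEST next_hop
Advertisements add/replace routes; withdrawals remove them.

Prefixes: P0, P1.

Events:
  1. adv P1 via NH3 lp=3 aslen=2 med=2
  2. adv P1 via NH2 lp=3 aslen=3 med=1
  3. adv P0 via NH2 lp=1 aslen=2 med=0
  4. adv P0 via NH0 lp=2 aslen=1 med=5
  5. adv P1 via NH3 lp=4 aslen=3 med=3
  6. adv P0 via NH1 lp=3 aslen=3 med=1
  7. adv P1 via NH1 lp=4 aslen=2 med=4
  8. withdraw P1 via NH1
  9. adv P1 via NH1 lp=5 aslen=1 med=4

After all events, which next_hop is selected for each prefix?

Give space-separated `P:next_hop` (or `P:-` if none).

Op 1: best P0=- P1=NH3
Op 2: best P0=- P1=NH3
Op 3: best P0=NH2 P1=NH3
Op 4: best P0=NH0 P1=NH3
Op 5: best P0=NH0 P1=NH3
Op 6: best P0=NH1 P1=NH3
Op 7: best P0=NH1 P1=NH1
Op 8: best P0=NH1 P1=NH3
Op 9: best P0=NH1 P1=NH1

Answer: P0:NH1 P1:NH1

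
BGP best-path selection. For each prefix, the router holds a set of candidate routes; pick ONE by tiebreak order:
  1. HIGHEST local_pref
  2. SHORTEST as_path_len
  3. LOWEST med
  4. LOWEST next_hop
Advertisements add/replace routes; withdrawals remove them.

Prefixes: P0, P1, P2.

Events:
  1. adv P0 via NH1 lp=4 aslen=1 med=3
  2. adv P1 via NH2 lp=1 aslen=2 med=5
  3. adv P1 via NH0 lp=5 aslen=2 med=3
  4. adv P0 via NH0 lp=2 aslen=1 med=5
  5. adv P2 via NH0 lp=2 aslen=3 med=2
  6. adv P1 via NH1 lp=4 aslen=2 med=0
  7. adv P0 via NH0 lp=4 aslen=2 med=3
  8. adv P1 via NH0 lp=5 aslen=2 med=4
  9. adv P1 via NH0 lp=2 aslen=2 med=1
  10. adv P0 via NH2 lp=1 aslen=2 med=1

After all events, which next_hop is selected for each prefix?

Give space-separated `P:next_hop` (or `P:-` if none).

Op 1: best P0=NH1 P1=- P2=-
Op 2: best P0=NH1 P1=NH2 P2=-
Op 3: best P0=NH1 P1=NH0 P2=-
Op 4: best P0=NH1 P1=NH0 P2=-
Op 5: best P0=NH1 P1=NH0 P2=NH0
Op 6: best P0=NH1 P1=NH0 P2=NH0
Op 7: best P0=NH1 P1=NH0 P2=NH0
Op 8: best P0=NH1 P1=NH0 P2=NH0
Op 9: best P0=NH1 P1=NH1 P2=NH0
Op 10: best P0=NH1 P1=NH1 P2=NH0

Answer: P0:NH1 P1:NH1 P2:NH0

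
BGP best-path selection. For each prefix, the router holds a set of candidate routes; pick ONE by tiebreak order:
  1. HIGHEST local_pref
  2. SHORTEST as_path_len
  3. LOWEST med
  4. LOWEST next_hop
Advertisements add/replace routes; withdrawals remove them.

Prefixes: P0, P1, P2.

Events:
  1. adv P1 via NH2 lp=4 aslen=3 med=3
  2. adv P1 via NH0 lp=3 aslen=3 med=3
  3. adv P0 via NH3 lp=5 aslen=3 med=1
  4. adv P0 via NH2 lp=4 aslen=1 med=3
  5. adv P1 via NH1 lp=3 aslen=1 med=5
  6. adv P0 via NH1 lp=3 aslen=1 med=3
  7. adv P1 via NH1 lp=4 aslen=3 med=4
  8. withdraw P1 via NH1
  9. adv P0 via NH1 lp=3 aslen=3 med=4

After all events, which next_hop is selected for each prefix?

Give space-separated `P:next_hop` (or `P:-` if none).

Answer: P0:NH3 P1:NH2 P2:-

Derivation:
Op 1: best P0=- P1=NH2 P2=-
Op 2: best P0=- P1=NH2 P2=-
Op 3: best P0=NH3 P1=NH2 P2=-
Op 4: best P0=NH3 P1=NH2 P2=-
Op 5: best P0=NH3 P1=NH2 P2=-
Op 6: best P0=NH3 P1=NH2 P2=-
Op 7: best P0=NH3 P1=NH2 P2=-
Op 8: best P0=NH3 P1=NH2 P2=-
Op 9: best P0=NH3 P1=NH2 P2=-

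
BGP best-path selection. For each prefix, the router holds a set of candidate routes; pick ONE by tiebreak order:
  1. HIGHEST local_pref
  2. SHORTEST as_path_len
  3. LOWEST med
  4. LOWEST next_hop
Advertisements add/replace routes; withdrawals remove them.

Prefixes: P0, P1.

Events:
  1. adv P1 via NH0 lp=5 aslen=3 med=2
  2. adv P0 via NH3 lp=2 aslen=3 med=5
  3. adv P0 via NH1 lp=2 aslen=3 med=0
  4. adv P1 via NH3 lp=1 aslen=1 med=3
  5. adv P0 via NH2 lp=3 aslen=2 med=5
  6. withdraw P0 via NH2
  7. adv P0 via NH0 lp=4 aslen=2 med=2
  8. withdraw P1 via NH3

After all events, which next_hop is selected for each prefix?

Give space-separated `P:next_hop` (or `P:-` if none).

Op 1: best P0=- P1=NH0
Op 2: best P0=NH3 P1=NH0
Op 3: best P0=NH1 P1=NH0
Op 4: best P0=NH1 P1=NH0
Op 5: best P0=NH2 P1=NH0
Op 6: best P0=NH1 P1=NH0
Op 7: best P0=NH0 P1=NH0
Op 8: best P0=NH0 P1=NH0

Answer: P0:NH0 P1:NH0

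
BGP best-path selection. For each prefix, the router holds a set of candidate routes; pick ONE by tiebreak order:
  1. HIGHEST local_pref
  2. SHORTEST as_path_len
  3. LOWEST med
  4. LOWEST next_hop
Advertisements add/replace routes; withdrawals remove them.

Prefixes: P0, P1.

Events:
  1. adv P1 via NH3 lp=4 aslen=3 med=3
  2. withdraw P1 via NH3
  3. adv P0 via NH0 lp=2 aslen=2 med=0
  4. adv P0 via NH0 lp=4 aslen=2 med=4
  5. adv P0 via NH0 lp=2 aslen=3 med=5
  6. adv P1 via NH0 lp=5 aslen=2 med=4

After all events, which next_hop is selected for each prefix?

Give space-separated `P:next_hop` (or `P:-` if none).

Op 1: best P0=- P1=NH3
Op 2: best P0=- P1=-
Op 3: best P0=NH0 P1=-
Op 4: best P0=NH0 P1=-
Op 5: best P0=NH0 P1=-
Op 6: best P0=NH0 P1=NH0

Answer: P0:NH0 P1:NH0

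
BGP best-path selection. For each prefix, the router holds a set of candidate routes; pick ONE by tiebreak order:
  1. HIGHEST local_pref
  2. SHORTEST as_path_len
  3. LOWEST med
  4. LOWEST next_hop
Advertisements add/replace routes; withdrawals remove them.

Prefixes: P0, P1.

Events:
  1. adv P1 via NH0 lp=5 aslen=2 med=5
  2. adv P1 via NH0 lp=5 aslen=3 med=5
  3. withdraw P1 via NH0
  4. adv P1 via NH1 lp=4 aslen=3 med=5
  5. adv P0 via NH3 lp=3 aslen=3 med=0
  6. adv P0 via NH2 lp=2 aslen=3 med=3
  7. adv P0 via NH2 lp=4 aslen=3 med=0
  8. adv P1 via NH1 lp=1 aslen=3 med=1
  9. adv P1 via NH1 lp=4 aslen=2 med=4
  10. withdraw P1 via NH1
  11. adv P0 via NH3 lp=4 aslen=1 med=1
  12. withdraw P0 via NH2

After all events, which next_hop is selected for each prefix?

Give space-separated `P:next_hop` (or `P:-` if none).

Op 1: best P0=- P1=NH0
Op 2: best P0=- P1=NH0
Op 3: best P0=- P1=-
Op 4: best P0=- P1=NH1
Op 5: best P0=NH3 P1=NH1
Op 6: best P0=NH3 P1=NH1
Op 7: best P0=NH2 P1=NH1
Op 8: best P0=NH2 P1=NH1
Op 9: best P0=NH2 P1=NH1
Op 10: best P0=NH2 P1=-
Op 11: best P0=NH3 P1=-
Op 12: best P0=NH3 P1=-

Answer: P0:NH3 P1:-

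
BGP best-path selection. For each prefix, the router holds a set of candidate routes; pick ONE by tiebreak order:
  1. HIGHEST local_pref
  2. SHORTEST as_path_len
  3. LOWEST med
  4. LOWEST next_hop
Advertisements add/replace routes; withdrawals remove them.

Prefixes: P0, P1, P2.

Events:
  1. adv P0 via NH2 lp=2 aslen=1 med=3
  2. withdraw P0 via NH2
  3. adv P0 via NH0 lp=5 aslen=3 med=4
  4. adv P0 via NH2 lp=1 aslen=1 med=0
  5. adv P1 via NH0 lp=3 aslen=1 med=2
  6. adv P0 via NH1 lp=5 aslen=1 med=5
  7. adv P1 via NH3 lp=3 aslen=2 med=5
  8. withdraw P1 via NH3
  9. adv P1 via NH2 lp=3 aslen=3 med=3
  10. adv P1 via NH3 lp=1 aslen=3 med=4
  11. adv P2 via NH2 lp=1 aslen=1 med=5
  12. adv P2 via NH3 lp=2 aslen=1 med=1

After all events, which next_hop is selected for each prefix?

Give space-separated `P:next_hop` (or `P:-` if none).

Answer: P0:NH1 P1:NH0 P2:NH3

Derivation:
Op 1: best P0=NH2 P1=- P2=-
Op 2: best P0=- P1=- P2=-
Op 3: best P0=NH0 P1=- P2=-
Op 4: best P0=NH0 P1=- P2=-
Op 5: best P0=NH0 P1=NH0 P2=-
Op 6: best P0=NH1 P1=NH0 P2=-
Op 7: best P0=NH1 P1=NH0 P2=-
Op 8: best P0=NH1 P1=NH0 P2=-
Op 9: best P0=NH1 P1=NH0 P2=-
Op 10: best P0=NH1 P1=NH0 P2=-
Op 11: best P0=NH1 P1=NH0 P2=NH2
Op 12: best P0=NH1 P1=NH0 P2=NH3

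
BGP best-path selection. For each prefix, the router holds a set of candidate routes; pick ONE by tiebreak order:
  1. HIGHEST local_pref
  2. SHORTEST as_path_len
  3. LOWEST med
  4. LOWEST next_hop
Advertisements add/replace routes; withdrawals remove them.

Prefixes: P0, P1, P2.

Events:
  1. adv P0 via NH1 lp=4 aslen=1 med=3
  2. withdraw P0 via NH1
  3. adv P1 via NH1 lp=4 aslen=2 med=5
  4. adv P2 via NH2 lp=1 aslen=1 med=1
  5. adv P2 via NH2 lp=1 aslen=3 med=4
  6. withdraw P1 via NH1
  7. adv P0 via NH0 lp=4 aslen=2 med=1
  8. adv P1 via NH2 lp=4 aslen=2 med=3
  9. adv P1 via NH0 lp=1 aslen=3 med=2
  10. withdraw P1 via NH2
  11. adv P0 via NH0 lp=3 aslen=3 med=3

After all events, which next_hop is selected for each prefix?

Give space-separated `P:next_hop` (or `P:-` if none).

Op 1: best P0=NH1 P1=- P2=-
Op 2: best P0=- P1=- P2=-
Op 3: best P0=- P1=NH1 P2=-
Op 4: best P0=- P1=NH1 P2=NH2
Op 5: best P0=- P1=NH1 P2=NH2
Op 6: best P0=- P1=- P2=NH2
Op 7: best P0=NH0 P1=- P2=NH2
Op 8: best P0=NH0 P1=NH2 P2=NH2
Op 9: best P0=NH0 P1=NH2 P2=NH2
Op 10: best P0=NH0 P1=NH0 P2=NH2
Op 11: best P0=NH0 P1=NH0 P2=NH2

Answer: P0:NH0 P1:NH0 P2:NH2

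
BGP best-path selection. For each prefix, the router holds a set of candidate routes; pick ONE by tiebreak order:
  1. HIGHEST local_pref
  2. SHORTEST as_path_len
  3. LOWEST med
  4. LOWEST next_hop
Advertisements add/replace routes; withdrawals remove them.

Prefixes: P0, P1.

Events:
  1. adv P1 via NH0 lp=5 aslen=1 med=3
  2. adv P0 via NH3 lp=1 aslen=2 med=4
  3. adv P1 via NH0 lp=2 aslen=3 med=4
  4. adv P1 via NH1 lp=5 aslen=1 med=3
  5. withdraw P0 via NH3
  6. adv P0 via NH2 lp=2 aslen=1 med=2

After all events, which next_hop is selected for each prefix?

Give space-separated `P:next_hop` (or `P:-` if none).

Op 1: best P0=- P1=NH0
Op 2: best P0=NH3 P1=NH0
Op 3: best P0=NH3 P1=NH0
Op 4: best P0=NH3 P1=NH1
Op 5: best P0=- P1=NH1
Op 6: best P0=NH2 P1=NH1

Answer: P0:NH2 P1:NH1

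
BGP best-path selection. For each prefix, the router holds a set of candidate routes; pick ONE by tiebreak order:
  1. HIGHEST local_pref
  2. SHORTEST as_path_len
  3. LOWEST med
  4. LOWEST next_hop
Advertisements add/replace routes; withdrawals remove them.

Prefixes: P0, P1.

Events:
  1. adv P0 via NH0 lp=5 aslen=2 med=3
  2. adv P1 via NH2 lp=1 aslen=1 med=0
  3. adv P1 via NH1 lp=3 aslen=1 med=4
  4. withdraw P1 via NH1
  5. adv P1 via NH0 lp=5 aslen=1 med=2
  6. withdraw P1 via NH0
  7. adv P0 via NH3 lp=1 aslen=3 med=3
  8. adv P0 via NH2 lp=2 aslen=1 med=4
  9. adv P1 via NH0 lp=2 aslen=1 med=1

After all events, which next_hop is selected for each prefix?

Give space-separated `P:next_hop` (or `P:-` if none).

Answer: P0:NH0 P1:NH0

Derivation:
Op 1: best P0=NH0 P1=-
Op 2: best P0=NH0 P1=NH2
Op 3: best P0=NH0 P1=NH1
Op 4: best P0=NH0 P1=NH2
Op 5: best P0=NH0 P1=NH0
Op 6: best P0=NH0 P1=NH2
Op 7: best P0=NH0 P1=NH2
Op 8: best P0=NH0 P1=NH2
Op 9: best P0=NH0 P1=NH0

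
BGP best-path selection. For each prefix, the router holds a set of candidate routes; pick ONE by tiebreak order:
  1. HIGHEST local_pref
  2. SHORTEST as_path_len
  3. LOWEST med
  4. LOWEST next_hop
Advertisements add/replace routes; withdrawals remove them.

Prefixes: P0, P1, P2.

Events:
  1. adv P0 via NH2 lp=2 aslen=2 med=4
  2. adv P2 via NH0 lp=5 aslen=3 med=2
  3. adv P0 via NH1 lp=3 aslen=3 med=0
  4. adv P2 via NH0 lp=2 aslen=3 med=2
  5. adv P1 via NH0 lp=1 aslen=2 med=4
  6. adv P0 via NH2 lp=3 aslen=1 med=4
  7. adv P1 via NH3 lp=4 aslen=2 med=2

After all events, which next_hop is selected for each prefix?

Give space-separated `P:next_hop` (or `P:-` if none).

Op 1: best P0=NH2 P1=- P2=-
Op 2: best P0=NH2 P1=- P2=NH0
Op 3: best P0=NH1 P1=- P2=NH0
Op 4: best P0=NH1 P1=- P2=NH0
Op 5: best P0=NH1 P1=NH0 P2=NH0
Op 6: best P0=NH2 P1=NH0 P2=NH0
Op 7: best P0=NH2 P1=NH3 P2=NH0

Answer: P0:NH2 P1:NH3 P2:NH0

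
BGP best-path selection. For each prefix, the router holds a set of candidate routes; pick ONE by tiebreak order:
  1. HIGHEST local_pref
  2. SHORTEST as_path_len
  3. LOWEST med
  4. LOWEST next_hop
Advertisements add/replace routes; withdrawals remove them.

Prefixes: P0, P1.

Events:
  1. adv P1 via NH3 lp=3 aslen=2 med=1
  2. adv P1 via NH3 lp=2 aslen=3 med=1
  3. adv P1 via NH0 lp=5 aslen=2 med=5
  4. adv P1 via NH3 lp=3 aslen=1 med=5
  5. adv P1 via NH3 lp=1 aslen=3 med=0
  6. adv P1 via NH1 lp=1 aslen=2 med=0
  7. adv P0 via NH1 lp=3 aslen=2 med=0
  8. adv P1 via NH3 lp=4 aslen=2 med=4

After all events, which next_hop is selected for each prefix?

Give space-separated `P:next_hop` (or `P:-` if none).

Op 1: best P0=- P1=NH3
Op 2: best P0=- P1=NH3
Op 3: best P0=- P1=NH0
Op 4: best P0=- P1=NH0
Op 5: best P0=- P1=NH0
Op 6: best P0=- P1=NH0
Op 7: best P0=NH1 P1=NH0
Op 8: best P0=NH1 P1=NH0

Answer: P0:NH1 P1:NH0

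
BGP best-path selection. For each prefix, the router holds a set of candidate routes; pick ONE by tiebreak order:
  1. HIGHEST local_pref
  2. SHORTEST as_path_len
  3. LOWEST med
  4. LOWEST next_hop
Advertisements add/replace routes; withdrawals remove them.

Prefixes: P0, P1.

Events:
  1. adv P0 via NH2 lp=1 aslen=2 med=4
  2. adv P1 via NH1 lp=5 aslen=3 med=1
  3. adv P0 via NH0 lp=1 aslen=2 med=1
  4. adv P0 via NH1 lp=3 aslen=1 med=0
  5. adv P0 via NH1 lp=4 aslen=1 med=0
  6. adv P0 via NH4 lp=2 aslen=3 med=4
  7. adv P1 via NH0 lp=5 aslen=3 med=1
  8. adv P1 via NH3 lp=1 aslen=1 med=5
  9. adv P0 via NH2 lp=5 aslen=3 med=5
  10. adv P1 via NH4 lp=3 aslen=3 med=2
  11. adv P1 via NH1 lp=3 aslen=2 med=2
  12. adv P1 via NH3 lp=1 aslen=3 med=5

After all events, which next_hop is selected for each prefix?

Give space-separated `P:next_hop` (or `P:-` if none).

Answer: P0:NH2 P1:NH0

Derivation:
Op 1: best P0=NH2 P1=-
Op 2: best P0=NH2 P1=NH1
Op 3: best P0=NH0 P1=NH1
Op 4: best P0=NH1 P1=NH1
Op 5: best P0=NH1 P1=NH1
Op 6: best P0=NH1 P1=NH1
Op 7: best P0=NH1 P1=NH0
Op 8: best P0=NH1 P1=NH0
Op 9: best P0=NH2 P1=NH0
Op 10: best P0=NH2 P1=NH0
Op 11: best P0=NH2 P1=NH0
Op 12: best P0=NH2 P1=NH0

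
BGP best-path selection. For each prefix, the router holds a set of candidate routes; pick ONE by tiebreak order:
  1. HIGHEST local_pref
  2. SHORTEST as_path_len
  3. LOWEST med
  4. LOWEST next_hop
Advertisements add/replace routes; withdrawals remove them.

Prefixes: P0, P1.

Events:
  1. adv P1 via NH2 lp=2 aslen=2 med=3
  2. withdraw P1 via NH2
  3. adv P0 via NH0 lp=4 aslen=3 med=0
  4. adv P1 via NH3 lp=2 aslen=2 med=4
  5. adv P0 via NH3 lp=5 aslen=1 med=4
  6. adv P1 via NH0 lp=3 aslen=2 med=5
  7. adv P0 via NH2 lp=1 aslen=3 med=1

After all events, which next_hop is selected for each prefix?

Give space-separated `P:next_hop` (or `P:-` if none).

Answer: P0:NH3 P1:NH0

Derivation:
Op 1: best P0=- P1=NH2
Op 2: best P0=- P1=-
Op 3: best P0=NH0 P1=-
Op 4: best P0=NH0 P1=NH3
Op 5: best P0=NH3 P1=NH3
Op 6: best P0=NH3 P1=NH0
Op 7: best P0=NH3 P1=NH0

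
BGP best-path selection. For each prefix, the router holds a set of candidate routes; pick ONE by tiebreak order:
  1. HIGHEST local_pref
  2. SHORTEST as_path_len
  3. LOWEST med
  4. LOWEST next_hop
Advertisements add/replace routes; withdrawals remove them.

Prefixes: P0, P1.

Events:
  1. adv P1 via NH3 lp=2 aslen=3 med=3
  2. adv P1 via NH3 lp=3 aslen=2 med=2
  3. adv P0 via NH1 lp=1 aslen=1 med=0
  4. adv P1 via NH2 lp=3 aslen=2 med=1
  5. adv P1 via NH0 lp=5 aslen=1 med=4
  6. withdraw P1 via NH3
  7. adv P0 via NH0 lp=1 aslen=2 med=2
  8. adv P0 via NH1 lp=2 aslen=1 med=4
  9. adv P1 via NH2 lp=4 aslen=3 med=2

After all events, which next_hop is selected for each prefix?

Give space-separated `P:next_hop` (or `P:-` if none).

Answer: P0:NH1 P1:NH0

Derivation:
Op 1: best P0=- P1=NH3
Op 2: best P0=- P1=NH3
Op 3: best P0=NH1 P1=NH3
Op 4: best P0=NH1 P1=NH2
Op 5: best P0=NH1 P1=NH0
Op 6: best P0=NH1 P1=NH0
Op 7: best P0=NH1 P1=NH0
Op 8: best P0=NH1 P1=NH0
Op 9: best P0=NH1 P1=NH0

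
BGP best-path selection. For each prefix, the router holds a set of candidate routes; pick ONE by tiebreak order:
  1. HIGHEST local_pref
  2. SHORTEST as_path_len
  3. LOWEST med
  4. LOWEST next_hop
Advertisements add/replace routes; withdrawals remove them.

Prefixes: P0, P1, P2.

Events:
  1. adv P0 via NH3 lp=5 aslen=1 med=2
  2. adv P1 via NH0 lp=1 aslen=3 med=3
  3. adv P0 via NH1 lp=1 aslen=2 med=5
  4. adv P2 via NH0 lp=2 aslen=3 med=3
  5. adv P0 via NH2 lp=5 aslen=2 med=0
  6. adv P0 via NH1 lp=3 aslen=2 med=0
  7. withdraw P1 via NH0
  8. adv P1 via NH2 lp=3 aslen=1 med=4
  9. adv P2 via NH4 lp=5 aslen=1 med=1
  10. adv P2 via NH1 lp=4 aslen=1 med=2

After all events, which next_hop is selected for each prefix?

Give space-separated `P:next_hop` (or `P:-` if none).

Op 1: best P0=NH3 P1=- P2=-
Op 2: best P0=NH3 P1=NH0 P2=-
Op 3: best P0=NH3 P1=NH0 P2=-
Op 4: best P0=NH3 P1=NH0 P2=NH0
Op 5: best P0=NH3 P1=NH0 P2=NH0
Op 6: best P0=NH3 P1=NH0 P2=NH0
Op 7: best P0=NH3 P1=- P2=NH0
Op 8: best P0=NH3 P1=NH2 P2=NH0
Op 9: best P0=NH3 P1=NH2 P2=NH4
Op 10: best P0=NH3 P1=NH2 P2=NH4

Answer: P0:NH3 P1:NH2 P2:NH4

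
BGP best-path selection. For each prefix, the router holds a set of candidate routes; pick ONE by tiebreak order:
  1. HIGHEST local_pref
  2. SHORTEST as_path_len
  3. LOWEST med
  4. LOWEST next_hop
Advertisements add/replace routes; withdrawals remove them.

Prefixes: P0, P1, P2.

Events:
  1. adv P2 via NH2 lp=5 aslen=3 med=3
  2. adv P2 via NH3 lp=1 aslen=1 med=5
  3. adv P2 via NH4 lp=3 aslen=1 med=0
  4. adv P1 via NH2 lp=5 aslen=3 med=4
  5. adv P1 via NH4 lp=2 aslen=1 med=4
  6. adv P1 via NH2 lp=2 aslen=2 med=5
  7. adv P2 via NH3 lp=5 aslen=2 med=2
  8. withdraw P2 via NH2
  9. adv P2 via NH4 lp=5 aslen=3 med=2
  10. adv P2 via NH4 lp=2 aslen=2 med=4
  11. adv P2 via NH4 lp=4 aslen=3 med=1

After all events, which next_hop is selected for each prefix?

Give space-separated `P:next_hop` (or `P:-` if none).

Op 1: best P0=- P1=- P2=NH2
Op 2: best P0=- P1=- P2=NH2
Op 3: best P0=- P1=- P2=NH2
Op 4: best P0=- P1=NH2 P2=NH2
Op 5: best P0=- P1=NH2 P2=NH2
Op 6: best P0=- P1=NH4 P2=NH2
Op 7: best P0=- P1=NH4 P2=NH3
Op 8: best P0=- P1=NH4 P2=NH3
Op 9: best P0=- P1=NH4 P2=NH3
Op 10: best P0=- P1=NH4 P2=NH3
Op 11: best P0=- P1=NH4 P2=NH3

Answer: P0:- P1:NH4 P2:NH3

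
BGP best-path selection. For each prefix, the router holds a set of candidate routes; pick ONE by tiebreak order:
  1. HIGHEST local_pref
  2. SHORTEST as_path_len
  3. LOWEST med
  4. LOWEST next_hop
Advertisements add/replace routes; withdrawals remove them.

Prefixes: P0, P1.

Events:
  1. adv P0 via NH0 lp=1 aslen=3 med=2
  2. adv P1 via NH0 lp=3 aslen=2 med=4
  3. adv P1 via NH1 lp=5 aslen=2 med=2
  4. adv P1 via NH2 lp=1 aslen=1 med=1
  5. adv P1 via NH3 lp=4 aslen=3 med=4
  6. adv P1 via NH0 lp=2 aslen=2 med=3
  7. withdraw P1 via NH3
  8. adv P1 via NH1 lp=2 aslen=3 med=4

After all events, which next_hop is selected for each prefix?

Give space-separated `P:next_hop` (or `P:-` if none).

Op 1: best P0=NH0 P1=-
Op 2: best P0=NH0 P1=NH0
Op 3: best P0=NH0 P1=NH1
Op 4: best P0=NH0 P1=NH1
Op 5: best P0=NH0 P1=NH1
Op 6: best P0=NH0 P1=NH1
Op 7: best P0=NH0 P1=NH1
Op 8: best P0=NH0 P1=NH0

Answer: P0:NH0 P1:NH0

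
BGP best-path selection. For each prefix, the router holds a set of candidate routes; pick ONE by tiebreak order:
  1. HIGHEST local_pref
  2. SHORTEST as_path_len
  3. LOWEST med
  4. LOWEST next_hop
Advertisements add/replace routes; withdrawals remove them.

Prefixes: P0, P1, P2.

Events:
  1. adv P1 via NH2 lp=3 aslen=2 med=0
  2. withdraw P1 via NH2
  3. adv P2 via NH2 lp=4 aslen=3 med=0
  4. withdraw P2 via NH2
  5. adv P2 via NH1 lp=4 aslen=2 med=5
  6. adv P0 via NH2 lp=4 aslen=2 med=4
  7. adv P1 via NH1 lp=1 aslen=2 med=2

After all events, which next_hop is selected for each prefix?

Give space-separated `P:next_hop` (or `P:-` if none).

Answer: P0:NH2 P1:NH1 P2:NH1

Derivation:
Op 1: best P0=- P1=NH2 P2=-
Op 2: best P0=- P1=- P2=-
Op 3: best P0=- P1=- P2=NH2
Op 4: best P0=- P1=- P2=-
Op 5: best P0=- P1=- P2=NH1
Op 6: best P0=NH2 P1=- P2=NH1
Op 7: best P0=NH2 P1=NH1 P2=NH1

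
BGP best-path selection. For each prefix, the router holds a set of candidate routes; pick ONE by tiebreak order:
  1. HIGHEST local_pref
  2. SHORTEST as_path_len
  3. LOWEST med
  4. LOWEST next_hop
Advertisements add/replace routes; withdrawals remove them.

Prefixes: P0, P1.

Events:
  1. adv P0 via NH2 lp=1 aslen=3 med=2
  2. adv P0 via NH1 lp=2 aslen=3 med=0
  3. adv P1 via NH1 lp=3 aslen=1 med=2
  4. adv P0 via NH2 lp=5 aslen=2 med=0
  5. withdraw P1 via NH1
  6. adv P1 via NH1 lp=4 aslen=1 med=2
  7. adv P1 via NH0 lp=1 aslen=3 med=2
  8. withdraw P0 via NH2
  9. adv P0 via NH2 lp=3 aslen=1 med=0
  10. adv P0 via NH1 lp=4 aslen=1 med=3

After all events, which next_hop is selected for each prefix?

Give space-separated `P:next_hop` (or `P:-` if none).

Op 1: best P0=NH2 P1=-
Op 2: best P0=NH1 P1=-
Op 3: best P0=NH1 P1=NH1
Op 4: best P0=NH2 P1=NH1
Op 5: best P0=NH2 P1=-
Op 6: best P0=NH2 P1=NH1
Op 7: best P0=NH2 P1=NH1
Op 8: best P0=NH1 P1=NH1
Op 9: best P0=NH2 P1=NH1
Op 10: best P0=NH1 P1=NH1

Answer: P0:NH1 P1:NH1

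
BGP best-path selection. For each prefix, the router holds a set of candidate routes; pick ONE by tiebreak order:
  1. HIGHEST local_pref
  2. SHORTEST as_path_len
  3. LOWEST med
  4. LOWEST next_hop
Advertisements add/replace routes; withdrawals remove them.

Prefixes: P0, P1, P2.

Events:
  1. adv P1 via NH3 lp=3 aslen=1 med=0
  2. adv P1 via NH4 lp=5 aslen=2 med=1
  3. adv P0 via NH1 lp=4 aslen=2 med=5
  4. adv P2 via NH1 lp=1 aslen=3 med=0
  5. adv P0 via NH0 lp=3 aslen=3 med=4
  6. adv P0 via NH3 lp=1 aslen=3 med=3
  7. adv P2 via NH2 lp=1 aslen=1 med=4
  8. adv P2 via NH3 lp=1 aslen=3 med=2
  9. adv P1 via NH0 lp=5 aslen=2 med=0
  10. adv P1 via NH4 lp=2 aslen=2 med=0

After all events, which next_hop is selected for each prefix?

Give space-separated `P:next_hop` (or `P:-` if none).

Op 1: best P0=- P1=NH3 P2=-
Op 2: best P0=- P1=NH4 P2=-
Op 3: best P0=NH1 P1=NH4 P2=-
Op 4: best P0=NH1 P1=NH4 P2=NH1
Op 5: best P0=NH1 P1=NH4 P2=NH1
Op 6: best P0=NH1 P1=NH4 P2=NH1
Op 7: best P0=NH1 P1=NH4 P2=NH2
Op 8: best P0=NH1 P1=NH4 P2=NH2
Op 9: best P0=NH1 P1=NH0 P2=NH2
Op 10: best P0=NH1 P1=NH0 P2=NH2

Answer: P0:NH1 P1:NH0 P2:NH2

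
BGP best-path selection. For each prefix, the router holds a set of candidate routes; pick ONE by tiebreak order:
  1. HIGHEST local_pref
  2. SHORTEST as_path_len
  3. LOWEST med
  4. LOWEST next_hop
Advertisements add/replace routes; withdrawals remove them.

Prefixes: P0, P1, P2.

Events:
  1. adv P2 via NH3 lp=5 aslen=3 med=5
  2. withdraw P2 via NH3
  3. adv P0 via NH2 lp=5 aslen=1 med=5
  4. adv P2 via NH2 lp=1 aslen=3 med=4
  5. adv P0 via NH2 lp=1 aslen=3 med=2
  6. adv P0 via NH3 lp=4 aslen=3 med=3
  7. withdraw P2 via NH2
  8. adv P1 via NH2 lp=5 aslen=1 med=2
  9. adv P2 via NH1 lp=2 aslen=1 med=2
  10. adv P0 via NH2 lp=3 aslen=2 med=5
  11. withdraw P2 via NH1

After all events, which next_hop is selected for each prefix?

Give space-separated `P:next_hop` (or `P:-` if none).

Answer: P0:NH3 P1:NH2 P2:-

Derivation:
Op 1: best P0=- P1=- P2=NH3
Op 2: best P0=- P1=- P2=-
Op 3: best P0=NH2 P1=- P2=-
Op 4: best P0=NH2 P1=- P2=NH2
Op 5: best P0=NH2 P1=- P2=NH2
Op 6: best P0=NH3 P1=- P2=NH2
Op 7: best P0=NH3 P1=- P2=-
Op 8: best P0=NH3 P1=NH2 P2=-
Op 9: best P0=NH3 P1=NH2 P2=NH1
Op 10: best P0=NH3 P1=NH2 P2=NH1
Op 11: best P0=NH3 P1=NH2 P2=-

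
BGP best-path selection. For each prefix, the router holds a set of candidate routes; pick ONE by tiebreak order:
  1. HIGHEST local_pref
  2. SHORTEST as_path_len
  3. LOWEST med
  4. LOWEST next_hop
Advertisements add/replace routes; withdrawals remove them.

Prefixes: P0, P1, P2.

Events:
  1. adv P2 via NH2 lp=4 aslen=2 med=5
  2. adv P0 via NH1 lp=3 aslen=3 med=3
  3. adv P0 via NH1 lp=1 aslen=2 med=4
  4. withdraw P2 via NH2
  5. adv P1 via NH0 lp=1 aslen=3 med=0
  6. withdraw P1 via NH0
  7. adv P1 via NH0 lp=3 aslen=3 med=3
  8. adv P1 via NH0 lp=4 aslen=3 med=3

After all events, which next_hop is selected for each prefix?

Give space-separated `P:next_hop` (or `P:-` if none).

Answer: P0:NH1 P1:NH0 P2:-

Derivation:
Op 1: best P0=- P1=- P2=NH2
Op 2: best P0=NH1 P1=- P2=NH2
Op 3: best P0=NH1 P1=- P2=NH2
Op 4: best P0=NH1 P1=- P2=-
Op 5: best P0=NH1 P1=NH0 P2=-
Op 6: best P0=NH1 P1=- P2=-
Op 7: best P0=NH1 P1=NH0 P2=-
Op 8: best P0=NH1 P1=NH0 P2=-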